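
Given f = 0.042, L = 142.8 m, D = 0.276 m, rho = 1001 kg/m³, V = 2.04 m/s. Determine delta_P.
Formula: \Delta P = f \frac{L}{D} \frac{\rho V^2}{2}
delta_P = 0.042·(142.8/0.276)·0.5·1001·2.04²/1000 = 45.26 kPa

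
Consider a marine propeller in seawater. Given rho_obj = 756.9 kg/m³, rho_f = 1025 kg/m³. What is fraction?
Formula: f_{sub} = \frac{\rho_{obj}}{\rho_f}
fraction = 756.9/1025 = 0.7384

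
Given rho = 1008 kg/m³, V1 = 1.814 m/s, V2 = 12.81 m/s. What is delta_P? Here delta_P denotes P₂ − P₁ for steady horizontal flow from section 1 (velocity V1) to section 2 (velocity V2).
Formula: \Delta P = \frac{1}{2} \rho (V_1^2 - V_2^2)
delta_P = 0.5·1008·(1.814² − 12.81²)/1000 = -81.05 kPa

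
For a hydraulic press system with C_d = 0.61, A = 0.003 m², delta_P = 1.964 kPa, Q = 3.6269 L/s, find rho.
Formula: Q = C_d A \sqrt{\frac{2 \Delta P}{\rho}}
Substituting knowns: 3.6269 = 0.61·0.003·√(2·(1.964·1000)/rho)·1000
Solving for rho: rho = 2·(1.964·1000)/((3.6269/1000)/(0.61·0.003))² = 1000 kg/m³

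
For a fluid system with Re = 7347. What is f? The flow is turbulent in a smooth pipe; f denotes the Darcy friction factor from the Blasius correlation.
Formula: f = \frac{0.316}{Re^{0.25}}
f = 0.316/7347^0.25 = 0.03413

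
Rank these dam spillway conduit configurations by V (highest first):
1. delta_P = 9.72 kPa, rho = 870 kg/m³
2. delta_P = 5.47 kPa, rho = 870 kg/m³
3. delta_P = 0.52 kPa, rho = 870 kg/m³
Case 1: V = 4.727 m/s
Case 2: V = 3.546 m/s
Case 3: V = 1.093 m/s
Ranking (highest first): 1, 2, 3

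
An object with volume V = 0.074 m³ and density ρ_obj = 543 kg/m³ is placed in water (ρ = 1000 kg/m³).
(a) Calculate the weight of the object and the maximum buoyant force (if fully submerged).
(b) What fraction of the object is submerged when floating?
(a) W=rho_obj*g*V=543*9.81*0.074=394.2 N; F_B(max)=rho*g*V=1000*9.81*0.074=725.9 N
(b) Floating fraction=rho_obj/rho=543/1000=0.543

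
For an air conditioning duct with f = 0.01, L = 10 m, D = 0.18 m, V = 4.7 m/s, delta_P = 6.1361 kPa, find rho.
Formula: \Delta P = f \frac{L}{D} \frac{\rho V^2}{2}
Substituting knowns: 6.1361 = 0.01·(10/0.18)·0.5·rho·4.7²/1000
Solving for rho: rho = (6.1361·1000)/(0.01·(10/0.18)·0.5·4.7²) = 1000 kg/m³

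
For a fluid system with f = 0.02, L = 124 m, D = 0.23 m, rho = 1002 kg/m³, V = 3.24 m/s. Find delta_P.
Formula: \Delta P = f \frac{L}{D} \frac{\rho V^2}{2}
delta_P = 0.02·(124/0.23)·0.5·1002·3.24²/1000 = 56.71 kPa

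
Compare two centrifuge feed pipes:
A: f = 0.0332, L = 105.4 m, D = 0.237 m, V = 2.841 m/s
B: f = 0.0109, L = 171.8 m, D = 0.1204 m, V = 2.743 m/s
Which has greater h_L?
h_L(A) = 6.074 m, h_L(B) = 5.965 m. Answer: A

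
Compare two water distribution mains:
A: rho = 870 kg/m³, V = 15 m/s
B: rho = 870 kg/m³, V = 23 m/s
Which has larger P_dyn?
P_dyn(A) = 97.88 kPa, P_dyn(B) = 230.1 kPa. Answer: B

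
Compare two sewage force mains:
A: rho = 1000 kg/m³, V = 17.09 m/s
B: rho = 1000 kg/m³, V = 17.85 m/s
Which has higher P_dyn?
P_dyn(A) = 146 kPa, P_dyn(B) = 159.3 kPa. Answer: B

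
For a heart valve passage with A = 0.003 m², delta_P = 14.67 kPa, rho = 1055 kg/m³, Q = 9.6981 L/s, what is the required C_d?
Formula: Q = C_d A \sqrt{\frac{2 \Delta P}{\rho}}
Substituting knowns: 9.6981 = C_d·0.003·√(2·(14.67·1000)/1055)·1000
Solving for C_d: C_d = (9.6981/1000)/(0.003·√(2·(14.67·1000)/1055)) = 0.613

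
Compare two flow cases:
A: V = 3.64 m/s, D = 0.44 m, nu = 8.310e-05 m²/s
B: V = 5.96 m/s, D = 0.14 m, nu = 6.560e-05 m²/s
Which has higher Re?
Re(A) = 19273, Re(B) = 12720. Answer: A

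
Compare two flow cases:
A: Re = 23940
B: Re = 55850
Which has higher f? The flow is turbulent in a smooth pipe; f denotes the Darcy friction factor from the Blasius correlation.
f(A) = 0.0254, f(B) = 0.02056. Answer: A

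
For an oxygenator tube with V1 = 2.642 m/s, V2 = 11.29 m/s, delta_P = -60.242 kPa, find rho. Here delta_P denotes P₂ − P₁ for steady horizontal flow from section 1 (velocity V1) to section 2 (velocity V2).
Formula: \Delta P = \frac{1}{2} \rho (V_1^2 - V_2^2)
Substituting knowns: -60.242 = 0.5·rho·(2.642² − 11.29²)/1000
Solving for rho: rho = 2·(-60.242·1000)/(2.642² − 11.29²) = 1000 kg/m³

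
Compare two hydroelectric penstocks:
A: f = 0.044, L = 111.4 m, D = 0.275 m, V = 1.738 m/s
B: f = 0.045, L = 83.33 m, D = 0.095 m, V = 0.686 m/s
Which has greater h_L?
h_L(A) = 2.744 m, h_L(B) = 0.9468 m. Answer: A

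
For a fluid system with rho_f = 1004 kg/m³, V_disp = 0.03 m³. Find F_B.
Formula: F_B = \rho_f g V_{disp}
F_B = 1004·9.81·0.03 = 295.5 N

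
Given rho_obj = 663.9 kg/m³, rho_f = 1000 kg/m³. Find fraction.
Formula: f_{sub} = \frac{\rho_{obj}}{\rho_f}
fraction = 663.9/1000 = 0.6639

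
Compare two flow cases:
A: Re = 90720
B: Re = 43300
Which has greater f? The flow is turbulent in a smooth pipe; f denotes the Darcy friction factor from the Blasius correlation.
f(A) = 0.01821, f(B) = 0.02191. Answer: B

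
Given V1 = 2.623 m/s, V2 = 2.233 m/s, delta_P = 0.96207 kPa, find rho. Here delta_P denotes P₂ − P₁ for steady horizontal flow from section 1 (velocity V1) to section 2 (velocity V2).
Formula: \Delta P = \frac{1}{2} \rho (V_1^2 - V_2^2)
Substituting knowns: 0.96207 = 0.5·rho·(2.623² − 2.233²)/1000
Solving for rho: rho = 2·(0.96207·1000)/(2.623² − 2.233²) = 1016 kg/m³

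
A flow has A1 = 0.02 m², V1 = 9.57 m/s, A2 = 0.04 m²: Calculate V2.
Formula: V_2 = \frac{A_1 V_1}{A_2}
V2 = 0.02·9.57/0.04 = 4.785 m/s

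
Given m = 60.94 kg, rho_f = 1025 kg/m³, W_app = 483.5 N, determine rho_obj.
Formula: W_{app} = mg\left(1 - \frac{\rho_f}{\rho_{obj}}\right)
Substituting knowns: 483.5 = 60.94·9.81·(1 − 1025/rho_obj)
Solving for rho_obj: rho_obj = 1025/(1 − 483.5/(60.94·9.81)) = 5360 kg/m³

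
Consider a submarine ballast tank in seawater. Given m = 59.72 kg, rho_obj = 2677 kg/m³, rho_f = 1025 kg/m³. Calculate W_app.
Formula: W_{app} = mg\left(1 - \frac{\rho_f}{\rho_{obj}}\right)
W_app = 59.72·9.81·(1 − 1025/2677) = 361.5 N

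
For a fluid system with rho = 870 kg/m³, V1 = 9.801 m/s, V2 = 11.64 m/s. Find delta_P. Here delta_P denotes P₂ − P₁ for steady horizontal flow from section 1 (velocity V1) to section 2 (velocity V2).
Formula: \Delta P = \frac{1}{2} \rho (V_1^2 - V_2^2)
delta_P = 0.5·870·(9.801² − 11.64²)/1000 = -17.15 kPa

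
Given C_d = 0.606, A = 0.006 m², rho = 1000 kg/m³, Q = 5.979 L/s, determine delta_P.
Formula: Q = C_d A \sqrt{\frac{2 \Delta P}{\rho}}
Substituting knowns: 5.979 = 0.606·0.006·√(2·(delta_P·1000)/1000)·1000
Solving for delta_P: delta_P = ((5.979/1000)/(0.606·0.006))²·1000/2/1000 = 1.352 kPa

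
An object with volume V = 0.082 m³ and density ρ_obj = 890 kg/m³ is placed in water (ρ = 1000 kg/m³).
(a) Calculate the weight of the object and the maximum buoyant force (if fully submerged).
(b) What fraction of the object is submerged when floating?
(a) W=rho_obj*g*V=890*9.81*0.082=715.9 N; F_B(max)=rho*g*V=1000*9.81*0.082=804.4 N
(b) Floating fraction=rho_obj/rho=890/1000=0.890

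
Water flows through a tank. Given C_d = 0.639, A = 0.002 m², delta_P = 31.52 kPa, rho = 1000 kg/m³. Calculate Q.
Formula: Q = C_d A \sqrt{\frac{2 \Delta P}{\rho}}
Q = 0.639·0.002·√(2·(31.52·1000)/1000)·1000 = 10.15 L/s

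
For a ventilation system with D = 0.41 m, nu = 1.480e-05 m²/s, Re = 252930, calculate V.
Formula: Re = \frac{V D}{\nu}
Substituting knowns: 252930 = V·0.41/1.480e-05
Solving for V: V = 252930·1.480e-05/0.41 = 9.13 m/s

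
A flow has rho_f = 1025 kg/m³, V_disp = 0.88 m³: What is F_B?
Formula: F_B = \rho_f g V_{disp}
F_B = 1025·9.81·0.88 = 8849 N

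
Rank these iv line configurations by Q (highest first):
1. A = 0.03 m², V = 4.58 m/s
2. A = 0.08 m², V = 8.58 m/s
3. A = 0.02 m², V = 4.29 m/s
Case 1: Q = 137.4 L/s
Case 2: Q = 686.4 L/s
Case 3: Q = 85.8 L/s
Ranking (highest first): 2, 1, 3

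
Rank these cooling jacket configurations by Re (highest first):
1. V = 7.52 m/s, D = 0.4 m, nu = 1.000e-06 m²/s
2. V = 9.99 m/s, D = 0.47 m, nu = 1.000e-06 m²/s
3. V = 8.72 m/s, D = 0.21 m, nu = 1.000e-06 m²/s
Case 1: Re = 3.008e+06
Case 2: Re = 4.695e+06
Case 3: Re = 1.831e+06
Ranking (highest first): 2, 1, 3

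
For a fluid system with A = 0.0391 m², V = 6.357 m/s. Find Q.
Formula: Q = A V
Q = 0.0391·6.357·1000 = 248.6 L/s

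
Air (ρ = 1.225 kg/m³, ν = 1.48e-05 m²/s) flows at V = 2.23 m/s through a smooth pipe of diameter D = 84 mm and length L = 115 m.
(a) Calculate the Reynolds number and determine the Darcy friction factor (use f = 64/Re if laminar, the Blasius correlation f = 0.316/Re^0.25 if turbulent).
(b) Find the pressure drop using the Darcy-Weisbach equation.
(a) Re = V·D/ν = 2.23·0.084/1.48e-05 = 12657 → turbulent (Re > 4000); f = 0.316/Re^0.25 = 0.316/12657^0.25 = 0.029792
(b) Darcy-Weisbach: ΔP = f·(L/D)·½ρV²/1000 = 0.029792·(115/0.084)·½·1.225·2.23²/1000 = 0.1242 kPa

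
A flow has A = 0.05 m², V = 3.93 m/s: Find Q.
Formula: Q = A V
Q = 0.05·3.93·1000 = 196.5 L/s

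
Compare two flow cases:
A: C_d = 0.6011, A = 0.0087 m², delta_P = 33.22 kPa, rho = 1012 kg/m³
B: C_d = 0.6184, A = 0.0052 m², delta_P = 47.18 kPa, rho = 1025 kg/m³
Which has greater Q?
Q(A) = 42.37 L/s, Q(B) = 30.85 L/s. Answer: A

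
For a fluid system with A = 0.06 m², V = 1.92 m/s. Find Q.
Formula: Q = A V
Q = 0.06·1.92·1000 = 115.2 L/s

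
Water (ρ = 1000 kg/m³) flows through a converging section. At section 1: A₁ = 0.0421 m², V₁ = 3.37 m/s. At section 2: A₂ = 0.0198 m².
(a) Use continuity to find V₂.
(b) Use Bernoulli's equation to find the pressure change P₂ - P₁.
(a) Continuity: A₁V₁=A₂V₂ -> V₂=A₁V₁/A₂=0.0421*3.37/0.0198=7.17 m/s
(b) Bernoulli: P₂-P₁=0.5*rho*(V₁^2-V₂^2)/1000=0.5*1000*(3.37^2-7.17^2)/1000=-20.03 kPa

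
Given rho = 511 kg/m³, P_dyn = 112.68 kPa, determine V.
Formula: P_{dyn} = \frac{1}{2} \rho V^2
Substituting knowns: 112.68 = 0.5·511·V²/1000
Solving for V: V = √(2·(112.68·1000)/511) = 21 m/s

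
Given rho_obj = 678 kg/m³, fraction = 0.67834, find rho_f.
Formula: f_{sub} = \frac{\rho_{obj}}{\rho_f}
Substituting knowns: 0.67834 = 678/rho_f
Solving for rho_f: rho_f = 678/0.67834 = 999.5 kg/m³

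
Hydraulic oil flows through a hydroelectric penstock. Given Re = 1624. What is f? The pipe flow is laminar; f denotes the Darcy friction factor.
Formula: f = \frac{64}{Re}
f = 64/1624 = 0.03941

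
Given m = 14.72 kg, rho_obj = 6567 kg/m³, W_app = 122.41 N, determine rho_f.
Formula: W_{app} = mg\left(1 - \frac{\rho_f}{\rho_{obj}}\right)
Substituting knowns: 122.41 = 14.72·9.81·(1 − rho_f/6567)
Solving for rho_f: rho_f = 6567·(1 − 122.41/(14.72·9.81)) = 1000 kg/m³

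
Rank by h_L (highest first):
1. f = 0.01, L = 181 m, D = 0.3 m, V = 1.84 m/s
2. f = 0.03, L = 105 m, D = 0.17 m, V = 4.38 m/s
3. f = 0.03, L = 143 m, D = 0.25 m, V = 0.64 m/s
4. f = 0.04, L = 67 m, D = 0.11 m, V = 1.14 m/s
Case 1: h_L = 1.041 m
Case 2: h_L = 18.12 m
Case 3: h_L = 0.3582 m
Case 4: h_L = 1.614 m
Ranking (highest first): 2, 4, 1, 3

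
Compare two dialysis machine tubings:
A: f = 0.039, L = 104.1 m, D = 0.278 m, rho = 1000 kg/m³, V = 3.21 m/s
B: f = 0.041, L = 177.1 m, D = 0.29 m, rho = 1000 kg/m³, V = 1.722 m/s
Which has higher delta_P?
delta_P(A) = 75.24 kPa, delta_P(B) = 37.12 kPa. Answer: A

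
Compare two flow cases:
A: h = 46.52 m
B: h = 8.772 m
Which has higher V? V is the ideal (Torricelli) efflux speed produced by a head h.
V(A) = 30.21 m/s, V(B) = 13.12 m/s. Answer: A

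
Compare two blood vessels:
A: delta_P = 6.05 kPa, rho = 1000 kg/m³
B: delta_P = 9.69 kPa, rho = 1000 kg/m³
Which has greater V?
V(A) = 3.479 m/s, V(B) = 4.402 m/s. Answer: B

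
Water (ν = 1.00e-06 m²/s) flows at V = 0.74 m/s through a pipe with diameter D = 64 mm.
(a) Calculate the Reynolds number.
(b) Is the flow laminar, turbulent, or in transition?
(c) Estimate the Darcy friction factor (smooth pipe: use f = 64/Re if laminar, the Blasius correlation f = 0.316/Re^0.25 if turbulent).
(a) Re = V·D/ν = 0.74·0.064/1.00e-06 = 47360
(b) Flow regime: turbulent (Re > 4000)
(c) Friction factor: f = 0.316/Re^0.25 = 0.316/47360^0.25 = 0.02142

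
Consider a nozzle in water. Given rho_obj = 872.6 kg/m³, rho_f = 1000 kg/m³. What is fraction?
Formula: f_{sub} = \frac{\rho_{obj}}{\rho_f}
fraction = 872.6/1000 = 0.8726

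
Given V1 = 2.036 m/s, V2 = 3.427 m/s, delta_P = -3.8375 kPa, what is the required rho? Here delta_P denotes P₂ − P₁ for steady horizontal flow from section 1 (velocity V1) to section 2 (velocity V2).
Formula: \Delta P = \frac{1}{2} \rho (V_1^2 - V_2^2)
Substituting knowns: -3.8375 = 0.5·rho·(2.036² − 3.427²)/1000
Solving for rho: rho = 2·(-3.8375·1000)/(2.036² − 3.427²) = 1010 kg/m³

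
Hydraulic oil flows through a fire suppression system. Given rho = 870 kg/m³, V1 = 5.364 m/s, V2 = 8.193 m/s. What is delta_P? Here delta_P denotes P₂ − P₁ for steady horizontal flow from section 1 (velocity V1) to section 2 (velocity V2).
Formula: \Delta P = \frac{1}{2} \rho (V_1^2 - V_2^2)
delta_P = 0.5·870·(5.364² − 8.193²)/1000 = -16.68 kPa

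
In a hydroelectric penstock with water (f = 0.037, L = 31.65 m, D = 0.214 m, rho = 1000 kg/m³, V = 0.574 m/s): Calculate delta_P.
Formula: \Delta P = f \frac{L}{D} \frac{\rho V^2}{2}
delta_P = 0.037·(31.65/0.214)·0.5·1000·0.574²/1000 = 0.9015 kPa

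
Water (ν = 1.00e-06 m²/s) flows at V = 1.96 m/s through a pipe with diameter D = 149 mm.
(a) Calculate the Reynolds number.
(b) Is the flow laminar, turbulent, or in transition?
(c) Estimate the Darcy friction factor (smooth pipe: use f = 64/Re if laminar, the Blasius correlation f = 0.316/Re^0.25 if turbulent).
(a) Re = V·D/ν = 1.96·0.149/1.00e-06 = 292040
(b) Flow regime: turbulent (Re > 4000)
(c) Friction factor: f = 0.316/Re^0.25 = 0.316/292040^0.25 = 0.01359 (Blasius is strictly valid for Re ≲ 1e5; used here as the smooth-pipe estimate the problem specifies)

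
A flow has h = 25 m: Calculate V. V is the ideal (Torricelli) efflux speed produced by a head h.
Formula: V = \sqrt{2 g h}
V = √(2·9.81·25) = 22.15 m/s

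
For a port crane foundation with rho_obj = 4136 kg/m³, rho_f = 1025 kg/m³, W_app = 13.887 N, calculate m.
Formula: W_{app} = mg\left(1 - \frac{\rho_f}{\rho_{obj}}\right)
Substituting knowns: 13.887 = m·9.81·(1 − 1025/4136)
Solving for m: m = 13.887/(9.81·(1 − 1025/4136)) = 1.882 kg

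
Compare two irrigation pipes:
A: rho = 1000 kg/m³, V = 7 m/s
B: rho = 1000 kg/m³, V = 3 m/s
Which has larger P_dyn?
P_dyn(A) = 24.5 kPa, P_dyn(B) = 4.5 kPa. Answer: A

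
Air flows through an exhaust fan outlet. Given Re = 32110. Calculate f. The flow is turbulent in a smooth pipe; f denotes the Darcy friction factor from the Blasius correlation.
Formula: f = \frac{0.316}{Re^{0.25}}
f = 0.316/32110^0.25 = 0.02361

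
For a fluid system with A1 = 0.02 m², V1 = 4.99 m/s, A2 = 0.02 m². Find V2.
Formula: V_2 = \frac{A_1 V_1}{A_2}
V2 = 0.02·4.99/0.02 = 4.99 m/s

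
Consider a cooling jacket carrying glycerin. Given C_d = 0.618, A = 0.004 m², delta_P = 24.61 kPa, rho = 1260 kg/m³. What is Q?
Formula: Q = C_d A \sqrt{\frac{2 \Delta P}{\rho}}
Q = 0.618·0.004·√(2·(24.61·1000)/1260)·1000 = 15.45 L/s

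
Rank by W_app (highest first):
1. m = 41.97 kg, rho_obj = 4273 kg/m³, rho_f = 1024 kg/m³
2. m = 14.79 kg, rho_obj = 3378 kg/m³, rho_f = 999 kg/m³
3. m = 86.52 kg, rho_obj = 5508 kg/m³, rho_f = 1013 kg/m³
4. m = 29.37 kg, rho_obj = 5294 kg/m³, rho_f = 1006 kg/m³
Case 1: W_app = 313.1 N
Case 2: W_app = 102.2 N
Case 3: W_app = 692.7 N
Case 4: W_app = 233.4 N
Ranking (highest first): 3, 1, 4, 2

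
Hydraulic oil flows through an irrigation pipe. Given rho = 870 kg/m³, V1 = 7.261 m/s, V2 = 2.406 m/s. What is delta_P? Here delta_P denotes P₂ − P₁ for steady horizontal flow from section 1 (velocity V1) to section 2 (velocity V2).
Formula: \Delta P = \frac{1}{2} \rho (V_1^2 - V_2^2)
delta_P = 0.5·870·(7.261² − 2.406²)/1000 = 20.42 kPa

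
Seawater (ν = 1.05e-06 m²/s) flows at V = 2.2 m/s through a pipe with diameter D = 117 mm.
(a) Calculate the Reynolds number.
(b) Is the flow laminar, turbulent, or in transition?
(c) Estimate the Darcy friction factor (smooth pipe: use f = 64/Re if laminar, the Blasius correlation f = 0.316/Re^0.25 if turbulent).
(a) Re = V·D/ν = 2.2·0.117/1.05e-06 = 245140
(b) Flow regime: turbulent (Re > 4000)
(c) Friction factor: f = 0.316/Re^0.25 = 0.316/245140^0.25 = 0.0142 (Blasius is strictly valid for Re ≲ 1e5; used here as the smooth-pipe estimate the problem specifies)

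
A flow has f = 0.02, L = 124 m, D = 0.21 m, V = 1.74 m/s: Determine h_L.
Formula: h_L = f \frac{L}{D} \frac{V^2}{2g}
h_L = 0.02·(124/0.21)·1.74²/(2·9.81) = 1.822 m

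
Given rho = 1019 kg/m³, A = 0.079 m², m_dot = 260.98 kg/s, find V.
Formula: \dot{m} = \rho A V
Substituting knowns: 260.98 = 1019·0.079·V
Solving for V: V = 260.98/(1019·0.079) = 3.242 m/s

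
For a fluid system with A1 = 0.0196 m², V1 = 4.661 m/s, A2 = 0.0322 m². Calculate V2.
Formula: V_2 = \frac{A_1 V_1}{A_2}
V2 = 0.0196·4.661/0.0322 = 2.837 m/s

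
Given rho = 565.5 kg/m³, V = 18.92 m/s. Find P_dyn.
Formula: P_{dyn} = \frac{1}{2} \rho V^2
P_dyn = 0.5·565.5·18.92²/1000 = 101.2 kPa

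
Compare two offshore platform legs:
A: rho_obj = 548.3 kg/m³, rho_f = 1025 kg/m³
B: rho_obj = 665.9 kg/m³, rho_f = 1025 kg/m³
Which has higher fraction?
fraction(A) = 0.5349, fraction(B) = 0.6497. Answer: B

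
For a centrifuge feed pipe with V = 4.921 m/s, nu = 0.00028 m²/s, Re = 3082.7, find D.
Formula: Re = \frac{V D}{\nu}
Substituting knowns: 3082.7 = 4.921·D/0.00028
Solving for D: D = 3082.7·0.00028/4.921 = 0.1754 m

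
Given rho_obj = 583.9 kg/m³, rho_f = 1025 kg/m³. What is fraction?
Formula: f_{sub} = \frac{\rho_{obj}}{\rho_f}
fraction = 583.9/1025 = 0.5697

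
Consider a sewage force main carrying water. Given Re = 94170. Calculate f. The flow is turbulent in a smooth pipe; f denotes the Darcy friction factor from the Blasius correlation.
Formula: f = \frac{0.316}{Re^{0.25}}
f = 0.316/94170^0.25 = 0.01804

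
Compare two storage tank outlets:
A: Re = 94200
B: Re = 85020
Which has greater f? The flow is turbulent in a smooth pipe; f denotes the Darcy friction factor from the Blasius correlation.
f(A) = 0.01804, f(B) = 0.01851. Answer: B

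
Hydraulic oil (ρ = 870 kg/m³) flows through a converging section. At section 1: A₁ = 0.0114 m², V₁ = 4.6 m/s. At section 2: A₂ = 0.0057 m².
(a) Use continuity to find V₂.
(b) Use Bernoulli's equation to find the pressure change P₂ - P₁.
(a) Continuity: A₁V₁=A₂V₂ -> V₂=A₁V₁/A₂=0.0114*4.6/0.0057=9.20 m/s
(b) Bernoulli: P₂-P₁=0.5*rho*(V₁^2-V₂^2)/1000=0.5*870*(4.6^2-9.20^2)/1000=-27.61 kPa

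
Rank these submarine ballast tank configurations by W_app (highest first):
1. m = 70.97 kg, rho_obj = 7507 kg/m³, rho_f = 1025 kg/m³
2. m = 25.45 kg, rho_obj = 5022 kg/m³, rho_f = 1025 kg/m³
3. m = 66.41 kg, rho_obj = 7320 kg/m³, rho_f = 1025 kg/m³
Case 1: W_app = 601.2 N
Case 2: W_app = 198.7 N
Case 3: W_app = 560.3 N
Ranking (highest first): 1, 3, 2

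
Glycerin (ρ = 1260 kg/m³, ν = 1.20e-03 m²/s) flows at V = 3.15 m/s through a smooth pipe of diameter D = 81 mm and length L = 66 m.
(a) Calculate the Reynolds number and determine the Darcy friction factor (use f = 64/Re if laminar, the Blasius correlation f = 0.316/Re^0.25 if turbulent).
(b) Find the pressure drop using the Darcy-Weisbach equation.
(a) Re = V·D/ν = 3.15·0.081/1.20e-03 = 212.62 → laminar (Re < 2300); f = 64/Re = 64/212.62 = 0.30101
(b) Darcy-Weisbach: ΔP = f·(L/D)·½ρV²/1000 = 0.30101·(66/0.081)·½·1260·3.15²/1000 = 1533 kPa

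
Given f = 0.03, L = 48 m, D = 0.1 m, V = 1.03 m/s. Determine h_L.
Formula: h_L = f \frac{L}{D} \frac{V^2}{2g}
h_L = 0.03·(48/0.1)·1.03²/(2·9.81) = 0.7786 m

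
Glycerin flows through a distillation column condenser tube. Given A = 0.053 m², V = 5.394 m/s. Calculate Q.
Formula: Q = A V
Q = 0.053·5.394·1000 = 285.9 L/s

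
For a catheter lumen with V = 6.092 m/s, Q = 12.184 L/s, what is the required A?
Formula: Q = A V
Substituting knowns: 12.184 = A·6.092·1000
Solving for A: A = (12.184/1000)/6.092 = 0.002 m²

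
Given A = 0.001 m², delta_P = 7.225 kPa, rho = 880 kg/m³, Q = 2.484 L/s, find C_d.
Formula: Q = C_d A \sqrt{\frac{2 \Delta P}{\rho}}
Substituting knowns: 2.484 = C_d·0.001·√(2·(7.225·1000)/880)·1000
Solving for C_d: C_d = (2.484/1000)/(0.001·√(2·(7.225·1000)/880)) = 0.613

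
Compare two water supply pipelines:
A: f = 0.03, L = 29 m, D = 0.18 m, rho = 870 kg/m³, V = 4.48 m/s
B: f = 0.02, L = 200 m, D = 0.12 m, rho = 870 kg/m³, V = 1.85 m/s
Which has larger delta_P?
delta_P(A) = 42.2 kPa, delta_P(B) = 49.63 kPa. Answer: B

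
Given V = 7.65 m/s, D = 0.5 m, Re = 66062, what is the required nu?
Formula: Re = \frac{V D}{\nu}
Substituting knowns: 66062 = 7.65·0.5/nu
Solving for nu: nu = 7.65·0.5/66062 = 5.790e-05 m²/s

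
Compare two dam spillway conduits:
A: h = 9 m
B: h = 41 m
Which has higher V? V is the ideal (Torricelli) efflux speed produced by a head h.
V(A) = 13.29 m/s, V(B) = 28.36 m/s. Answer: B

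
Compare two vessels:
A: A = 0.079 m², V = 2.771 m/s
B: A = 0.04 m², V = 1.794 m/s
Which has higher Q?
Q(A) = 218.9 L/s, Q(B) = 71.76 L/s. Answer: A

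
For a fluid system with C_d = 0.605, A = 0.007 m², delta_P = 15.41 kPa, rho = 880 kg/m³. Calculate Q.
Formula: Q = C_d A \sqrt{\frac{2 \Delta P}{\rho}}
Q = 0.605·0.007·√(2·(15.41·1000)/880)·1000 = 25.06 L/s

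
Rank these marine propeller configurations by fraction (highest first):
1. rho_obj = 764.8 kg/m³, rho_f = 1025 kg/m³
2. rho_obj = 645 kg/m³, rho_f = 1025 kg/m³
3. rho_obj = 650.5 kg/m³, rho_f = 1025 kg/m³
Case 1: fraction = 0.7461
Case 2: fraction = 0.6293
Case 3: fraction = 0.6346
Ranking (highest first): 1, 3, 2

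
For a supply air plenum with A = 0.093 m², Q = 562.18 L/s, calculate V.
Formula: Q = A V
Substituting knowns: 562.18 = 0.093·V·1000
Solving for V: V = (562.18/1000)/0.093 = 6.045 m/s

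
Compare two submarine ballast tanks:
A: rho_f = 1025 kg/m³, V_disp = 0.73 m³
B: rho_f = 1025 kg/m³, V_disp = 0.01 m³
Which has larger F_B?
F_B(A) = 7340 N, F_B(B) = 100.6 N. Answer: A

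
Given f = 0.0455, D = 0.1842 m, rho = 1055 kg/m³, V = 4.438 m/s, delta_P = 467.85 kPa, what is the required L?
Formula: \Delta P = f \frac{L}{D} \frac{\rho V^2}{2}
Substituting knowns: 467.85 = 0.0455·(L/0.1842)·0.5·1055·4.438²/1000
Solving for L: L = (467.85·1000)·0.1842/(0.0455·0.5·1055·4.438²) = 182.3 m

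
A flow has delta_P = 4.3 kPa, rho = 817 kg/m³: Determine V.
Formula: V = \sqrt{\frac{2 \Delta P}{\rho}}
V = √(2·(4.3·1000)/817) = 3.244 m/s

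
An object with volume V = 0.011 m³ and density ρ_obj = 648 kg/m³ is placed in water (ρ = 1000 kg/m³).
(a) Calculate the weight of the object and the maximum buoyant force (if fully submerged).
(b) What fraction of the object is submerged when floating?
(a) W=rho_obj*g*V=648*9.81*0.011=69.9 N; F_B(max)=rho*g*V=1000*9.81*0.011=107.9 N
(b) Floating fraction=rho_obj/rho=648/1000=0.648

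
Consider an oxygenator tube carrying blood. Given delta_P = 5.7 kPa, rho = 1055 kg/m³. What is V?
Formula: V = \sqrt{\frac{2 \Delta P}{\rho}}
V = √(2·(5.7·1000)/1055) = 3.287 m/s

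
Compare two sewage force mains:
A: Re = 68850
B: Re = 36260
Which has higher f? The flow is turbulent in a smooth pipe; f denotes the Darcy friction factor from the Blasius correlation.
f(A) = 0.01951, f(B) = 0.0229. Answer: B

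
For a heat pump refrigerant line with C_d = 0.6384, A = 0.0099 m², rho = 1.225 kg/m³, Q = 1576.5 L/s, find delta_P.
Formula: Q = C_d A \sqrt{\frac{2 \Delta P}{\rho}}
Substituting knowns: 1576.5 = 0.6384·0.0099·√(2·(delta_P·1000)/1.225)·1000
Solving for delta_P: delta_P = ((1576.5/1000)/(0.6384·0.0099))²·1.225/2/1000 = 38.11 kPa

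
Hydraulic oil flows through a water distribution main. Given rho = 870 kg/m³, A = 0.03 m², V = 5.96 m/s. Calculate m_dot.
Formula: \dot{m} = \rho A V
m_dot = 870·0.03·5.96 = 155.6 kg/s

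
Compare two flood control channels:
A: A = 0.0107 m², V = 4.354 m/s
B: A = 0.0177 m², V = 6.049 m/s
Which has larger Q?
Q(A) = 46.59 L/s, Q(B) = 107.1 L/s. Answer: B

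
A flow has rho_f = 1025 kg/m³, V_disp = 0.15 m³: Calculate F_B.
Formula: F_B = \rho_f g V_{disp}
F_B = 1025·9.81·0.15 = 1508 N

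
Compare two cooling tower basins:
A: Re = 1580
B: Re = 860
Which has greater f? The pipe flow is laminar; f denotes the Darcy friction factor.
f(A) = 0.04051, f(B) = 0.07442. Answer: B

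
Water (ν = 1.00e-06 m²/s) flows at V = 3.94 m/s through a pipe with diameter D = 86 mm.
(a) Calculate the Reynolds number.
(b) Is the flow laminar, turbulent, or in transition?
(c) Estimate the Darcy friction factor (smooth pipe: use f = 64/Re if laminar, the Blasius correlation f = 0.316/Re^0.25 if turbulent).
(a) Re = V·D/ν = 3.94·0.086/1.00e-06 = 338840
(b) Flow regime: turbulent (Re > 4000)
(c) Friction factor: f = 0.316/Re^0.25 = 0.316/338840^0.25 = 0.0131 (Blasius is strictly valid for Re ≲ 1e5; used here as the smooth-pipe estimate the problem specifies)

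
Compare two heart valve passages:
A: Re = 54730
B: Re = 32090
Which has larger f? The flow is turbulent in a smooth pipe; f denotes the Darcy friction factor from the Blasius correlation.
f(A) = 0.02066, f(B) = 0.02361. Answer: B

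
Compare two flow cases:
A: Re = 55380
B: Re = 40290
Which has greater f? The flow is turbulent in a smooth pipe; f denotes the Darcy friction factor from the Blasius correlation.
f(A) = 0.0206, f(B) = 0.0223. Answer: B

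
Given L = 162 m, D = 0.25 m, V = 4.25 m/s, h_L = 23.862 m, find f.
Formula: h_L = f \frac{L}{D} \frac{V^2}{2g}
Substituting knowns: 23.862 = f·(162/0.25)·4.25²/(2·9.81)
Solving for f: f = 23.862·2·9.81/((162/0.25)·4.25²) = 0.04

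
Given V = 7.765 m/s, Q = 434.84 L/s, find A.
Formula: Q = A V
Substituting knowns: 434.84 = A·7.765·1000
Solving for A: A = (434.84/1000)/7.765 = 0.056 m²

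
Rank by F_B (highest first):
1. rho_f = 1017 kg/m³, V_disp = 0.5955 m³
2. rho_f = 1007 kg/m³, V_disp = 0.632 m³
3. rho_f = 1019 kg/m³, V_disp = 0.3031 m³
Case 1: F_B = 5941 N
Case 2: F_B = 6243 N
Case 3: F_B = 3030 N
Ranking (highest first): 2, 1, 3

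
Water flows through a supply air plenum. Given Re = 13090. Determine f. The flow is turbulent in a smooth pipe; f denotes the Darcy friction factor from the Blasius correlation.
Formula: f = \frac{0.316}{Re^{0.25}}
f = 0.316/13090^0.25 = 0.02954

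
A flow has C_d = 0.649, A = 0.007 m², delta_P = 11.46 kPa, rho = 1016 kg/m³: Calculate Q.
Formula: Q = C_d A \sqrt{\frac{2 \Delta P}{\rho}}
Q = 0.649·0.007·√(2·(11.46·1000)/1016)·1000 = 21.58 L/s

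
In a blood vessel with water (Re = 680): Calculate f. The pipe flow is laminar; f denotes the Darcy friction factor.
Formula: f = \frac{64}{Re}
f = 64/680 = 0.09412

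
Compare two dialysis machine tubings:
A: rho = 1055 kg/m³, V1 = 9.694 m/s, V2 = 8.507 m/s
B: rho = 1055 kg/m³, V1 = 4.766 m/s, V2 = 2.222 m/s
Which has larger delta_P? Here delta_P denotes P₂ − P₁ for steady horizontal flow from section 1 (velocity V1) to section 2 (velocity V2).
delta_P(A) = 11.4 kPa, delta_P(B) = 9.378 kPa. Answer: A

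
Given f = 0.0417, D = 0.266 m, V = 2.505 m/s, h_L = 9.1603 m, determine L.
Formula: h_L = f \frac{L}{D} \frac{V^2}{2g}
Substituting knowns: 9.1603 = 0.0417·(L/0.266)·2.505²/(2·9.81)
Solving for L: L = 9.1603·2·9.81·0.266/(0.0417·2.505²) = 182.7 m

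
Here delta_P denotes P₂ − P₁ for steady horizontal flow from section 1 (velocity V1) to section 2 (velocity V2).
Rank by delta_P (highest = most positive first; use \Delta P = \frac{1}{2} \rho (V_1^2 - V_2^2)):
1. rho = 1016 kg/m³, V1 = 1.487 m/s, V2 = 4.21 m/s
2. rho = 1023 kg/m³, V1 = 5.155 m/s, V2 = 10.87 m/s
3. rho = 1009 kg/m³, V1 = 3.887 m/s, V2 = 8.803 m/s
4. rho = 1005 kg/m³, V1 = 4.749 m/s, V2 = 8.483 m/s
Case 1: delta_P = -7.881 kPa
Case 2: delta_P = -46.84 kPa
Case 3: delta_P = -31.47 kPa
Case 4: delta_P = -24.83 kPa
Ranking (highest first): 1, 4, 3, 2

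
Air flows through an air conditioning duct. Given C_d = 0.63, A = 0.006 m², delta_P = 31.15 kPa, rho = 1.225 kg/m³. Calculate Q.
Formula: Q = C_d A \sqrt{\frac{2 \Delta P}{\rho}}
Q = 0.63·0.006·√(2·(31.15·1000)/1.225)·1000 = 852.4 L/s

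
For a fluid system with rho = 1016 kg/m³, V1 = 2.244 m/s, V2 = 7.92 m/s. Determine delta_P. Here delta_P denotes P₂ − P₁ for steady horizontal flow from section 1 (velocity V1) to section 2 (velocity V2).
Formula: \Delta P = \frac{1}{2} \rho (V_1^2 - V_2^2)
delta_P = 0.5·1016·(2.244² − 7.92²)/1000 = -29.31 kPa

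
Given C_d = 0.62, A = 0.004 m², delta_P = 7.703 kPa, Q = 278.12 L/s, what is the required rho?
Formula: Q = C_d A \sqrt{\frac{2 \Delta P}{\rho}}
Substituting knowns: 278.12 = 0.62·0.004·√(2·(7.703·1000)/rho)·1000
Solving for rho: rho = 2·(7.703·1000)/((278.12/1000)/(0.62·0.004))² = 1.225 kg/m³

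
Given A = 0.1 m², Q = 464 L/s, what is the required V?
Formula: Q = A V
Substituting knowns: 464 = 0.1·V·1000
Solving for V: V = (464/1000)/0.1 = 4.64 m/s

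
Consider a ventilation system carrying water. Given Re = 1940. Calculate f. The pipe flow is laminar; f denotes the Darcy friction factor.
Formula: f = \frac{64}{Re}
f = 64/1940 = 0.03299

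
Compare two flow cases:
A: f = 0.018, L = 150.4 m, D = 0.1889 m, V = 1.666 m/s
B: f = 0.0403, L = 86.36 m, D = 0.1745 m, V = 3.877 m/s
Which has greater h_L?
h_L(A) = 2.027 m, h_L(B) = 15.28 m. Answer: B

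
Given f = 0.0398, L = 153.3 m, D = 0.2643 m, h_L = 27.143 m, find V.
Formula: h_L = f \frac{L}{D} \frac{V^2}{2g}
Substituting knowns: 27.143 = 0.0398·(153.3/0.2643)·V²/(2·9.81)
Solving for V: V = √(27.143·2·9.81/(0.0398·(153.3/0.2643))) = 4.803 m/s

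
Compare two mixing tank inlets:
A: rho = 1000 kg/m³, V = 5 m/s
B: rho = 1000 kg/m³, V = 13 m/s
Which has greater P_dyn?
P_dyn(A) = 12.5 kPa, P_dyn(B) = 84.5 kPa. Answer: B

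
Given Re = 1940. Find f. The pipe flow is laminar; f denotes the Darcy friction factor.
Formula: f = \frac{64}{Re}
f = 64/1940 = 0.03299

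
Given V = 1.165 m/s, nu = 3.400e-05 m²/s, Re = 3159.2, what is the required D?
Formula: Re = \frac{V D}{\nu}
Substituting knowns: 3159.2 = 1.165·D/3.400e-05
Solving for D: D = 3159.2·3.400e-05/1.165 = 0.0922 m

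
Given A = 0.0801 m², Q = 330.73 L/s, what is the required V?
Formula: Q = A V
Substituting knowns: 330.73 = 0.0801·V·1000
Solving for V: V = (330.73/1000)/0.0801 = 4.129 m/s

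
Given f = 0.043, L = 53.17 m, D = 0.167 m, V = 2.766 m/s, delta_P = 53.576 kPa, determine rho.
Formula: \Delta P = f \frac{L}{D} \frac{\rho V^2}{2}
Substituting knowns: 53.576 = 0.043·(53.17/0.167)·0.5·rho·2.766²/1000
Solving for rho: rho = (53.576·1000)/(0.043·(53.17/0.167)·0.5·2.766²) = 1023 kg/m³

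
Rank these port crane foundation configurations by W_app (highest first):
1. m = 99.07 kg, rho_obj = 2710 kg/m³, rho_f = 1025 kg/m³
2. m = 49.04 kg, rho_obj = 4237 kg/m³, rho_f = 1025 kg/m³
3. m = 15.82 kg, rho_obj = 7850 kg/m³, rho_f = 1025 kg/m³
Case 1: W_app = 604.3 N
Case 2: W_app = 364.7 N
Case 3: W_app = 134.9 N
Ranking (highest first): 1, 2, 3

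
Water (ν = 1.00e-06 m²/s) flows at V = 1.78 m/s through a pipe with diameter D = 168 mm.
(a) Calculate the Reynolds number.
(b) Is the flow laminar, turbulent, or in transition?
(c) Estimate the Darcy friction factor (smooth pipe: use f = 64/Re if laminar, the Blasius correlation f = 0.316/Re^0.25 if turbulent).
(a) Re = V·D/ν = 1.78·0.168/1.00e-06 = 299040
(b) Flow regime: turbulent (Re > 4000)
(c) Friction factor: f = 0.316/Re^0.25 = 0.316/299040^0.25 = 0.01351 (Blasius is strictly valid for Re ≲ 1e5; used here as the smooth-pipe estimate the problem specifies)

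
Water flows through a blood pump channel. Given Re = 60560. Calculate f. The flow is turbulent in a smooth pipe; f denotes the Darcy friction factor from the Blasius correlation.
Formula: f = \frac{0.316}{Re^{0.25}}
f = 0.316/60560^0.25 = 0.02014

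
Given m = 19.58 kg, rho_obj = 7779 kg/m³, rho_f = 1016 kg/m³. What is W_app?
Formula: W_{app} = mg\left(1 - \frac{\rho_f}{\rho_{obj}}\right)
W_app = 19.58·9.81·(1 − 1016/7779) = 167 N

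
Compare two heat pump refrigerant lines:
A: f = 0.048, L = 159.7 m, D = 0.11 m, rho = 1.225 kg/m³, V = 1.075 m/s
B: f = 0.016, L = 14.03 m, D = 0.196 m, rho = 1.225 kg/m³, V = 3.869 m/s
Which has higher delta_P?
delta_P(A) = 0.04933 kPa, delta_P(B) = 0.0105 kPa. Answer: A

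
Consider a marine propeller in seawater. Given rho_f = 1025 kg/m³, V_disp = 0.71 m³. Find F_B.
Formula: F_B = \rho_f g V_{disp}
F_B = 1025·9.81·0.71 = 7139 N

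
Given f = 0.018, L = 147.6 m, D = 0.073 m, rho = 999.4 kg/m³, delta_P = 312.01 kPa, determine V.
Formula: \Delta P = f \frac{L}{D} \frac{\rho V^2}{2}
Substituting knowns: 312.01 = 0.018·(147.6/0.073)·0.5·999.4·V²/1000
Solving for V: V = √((312.01·1000)/(0.018·(147.6/0.073)·0.5·999.4)) = 4.142 m/s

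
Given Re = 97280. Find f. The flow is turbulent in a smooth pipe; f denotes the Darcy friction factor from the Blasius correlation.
Formula: f = \frac{0.316}{Re^{0.25}}
f = 0.316/97280^0.25 = 0.01789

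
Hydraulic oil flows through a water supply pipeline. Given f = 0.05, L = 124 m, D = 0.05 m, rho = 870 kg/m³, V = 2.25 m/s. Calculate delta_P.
Formula: \Delta P = f \frac{L}{D} \frac{\rho V^2}{2}
delta_P = 0.05·(124/0.05)·0.5·870·2.25²/1000 = 273.1 kPa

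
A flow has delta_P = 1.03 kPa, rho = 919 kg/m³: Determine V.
Formula: V = \sqrt{\frac{2 \Delta P}{\rho}}
V = √(2·(1.03·1000)/919) = 1.497 m/s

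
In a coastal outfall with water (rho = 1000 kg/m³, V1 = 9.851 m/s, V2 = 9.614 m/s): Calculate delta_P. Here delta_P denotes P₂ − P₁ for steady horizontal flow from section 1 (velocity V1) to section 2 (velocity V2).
Formula: \Delta P = \frac{1}{2} \rho (V_1^2 - V_2^2)
delta_P = 0.5·1000·(9.851² − 9.614²)/1000 = 2.307 kPa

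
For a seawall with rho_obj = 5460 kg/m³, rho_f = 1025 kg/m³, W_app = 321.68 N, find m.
Formula: W_{app} = mg\left(1 - \frac{\rho_f}{\rho_{obj}}\right)
Substituting knowns: 321.68 = m·9.81·(1 − 1025/5460)
Solving for m: m = 321.68/(9.81·(1 − 1025/5460)) = 40.37 kg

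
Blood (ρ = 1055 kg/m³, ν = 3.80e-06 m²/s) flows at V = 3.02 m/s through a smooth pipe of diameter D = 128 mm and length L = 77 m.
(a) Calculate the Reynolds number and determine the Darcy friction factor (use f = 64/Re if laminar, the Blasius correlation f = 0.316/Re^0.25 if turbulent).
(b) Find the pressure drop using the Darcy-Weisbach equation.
(a) Re = V·D/ν = 3.02·0.128/3.80e-06 = 101730 → turbulent (Re > 4000); f = 0.316/Re^0.25 = 0.316/101730^0.25 = 0.017694 (Blasius is strictly valid for Re ≲ 1e5; used here as the smooth-pipe estimate the problem specifies)
(b) Darcy-Weisbach: ΔP = f·(L/D)·½ρV²/1000 = 0.017694·(77/0.128)·½·1055·3.02²/1000 = 51.21 kPa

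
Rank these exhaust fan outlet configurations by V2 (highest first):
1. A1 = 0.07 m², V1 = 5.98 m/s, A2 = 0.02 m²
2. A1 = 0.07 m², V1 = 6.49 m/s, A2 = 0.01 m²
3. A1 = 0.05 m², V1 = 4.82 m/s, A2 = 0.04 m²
Case 1: V2 = 20.93 m/s
Case 2: V2 = 45.43 m/s
Case 3: V2 = 6.025 m/s
Ranking (highest first): 2, 1, 3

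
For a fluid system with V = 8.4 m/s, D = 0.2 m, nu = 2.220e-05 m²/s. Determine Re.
Formula: Re = \frac{V D}{\nu}
Re = 8.4·0.2/2.220e-05 = 75676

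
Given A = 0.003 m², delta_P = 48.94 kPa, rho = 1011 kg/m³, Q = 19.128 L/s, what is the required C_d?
Formula: Q = C_d A \sqrt{\frac{2 \Delta P}{\rho}}
Substituting knowns: 19.128 = C_d·0.003·√(2·(48.94·1000)/1011)·1000
Solving for C_d: C_d = (19.128/1000)/(0.003·√(2·(48.94·1000)/1011)) = 0.648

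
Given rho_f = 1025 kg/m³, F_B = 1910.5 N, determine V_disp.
Formula: F_B = \rho_f g V_{disp}
Substituting knowns: 1910.5 = 1025·9.81·V_disp
Solving for V_disp: V_disp = 1910.5/(1025·9.81) = 0.19 m³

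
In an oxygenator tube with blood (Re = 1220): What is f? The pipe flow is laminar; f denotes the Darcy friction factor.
Formula: f = \frac{64}{Re}
f = 64/1220 = 0.05246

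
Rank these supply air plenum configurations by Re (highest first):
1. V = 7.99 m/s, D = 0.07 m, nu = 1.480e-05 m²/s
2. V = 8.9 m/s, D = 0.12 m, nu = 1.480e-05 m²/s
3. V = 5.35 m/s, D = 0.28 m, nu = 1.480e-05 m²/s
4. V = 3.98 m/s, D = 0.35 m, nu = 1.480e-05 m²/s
Case 1: Re = 37791
Case 2: Re = 72162
Case 3: Re = 101216
Case 4: Re = 94122
Ranking (highest first): 3, 4, 2, 1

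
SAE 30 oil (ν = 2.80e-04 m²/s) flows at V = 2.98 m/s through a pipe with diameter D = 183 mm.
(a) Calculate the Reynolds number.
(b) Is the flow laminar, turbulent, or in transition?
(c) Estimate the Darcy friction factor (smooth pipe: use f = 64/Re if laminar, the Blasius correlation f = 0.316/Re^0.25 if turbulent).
(a) Re = V·D/ν = 2.98·0.183/2.80e-04 = 1947.6
(b) Flow regime: laminar (Re < 2300)
(c) Friction factor: f = 64/Re = 64/1947.6 = 0.03286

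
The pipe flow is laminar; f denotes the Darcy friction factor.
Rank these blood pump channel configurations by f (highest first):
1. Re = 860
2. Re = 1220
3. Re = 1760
Case 1: f = 0.07442
Case 2: f = 0.05246
Case 3: f = 0.03636
Ranking (highest first): 1, 2, 3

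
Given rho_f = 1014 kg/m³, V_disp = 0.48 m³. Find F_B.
Formula: F_B = \rho_f g V_{disp}
F_B = 1014·9.81·0.48 = 4775 N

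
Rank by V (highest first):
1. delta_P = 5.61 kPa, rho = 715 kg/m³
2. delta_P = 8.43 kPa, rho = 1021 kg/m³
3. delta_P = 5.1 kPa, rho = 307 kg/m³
Case 1: V = 3.961 m/s
Case 2: V = 4.064 m/s
Case 3: V = 5.764 m/s
Ranking (highest first): 3, 2, 1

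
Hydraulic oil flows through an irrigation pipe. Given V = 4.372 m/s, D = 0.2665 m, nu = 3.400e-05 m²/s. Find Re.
Formula: Re = \frac{V D}{\nu}
Re = 4.372·0.2665/3.400e-05 = 34269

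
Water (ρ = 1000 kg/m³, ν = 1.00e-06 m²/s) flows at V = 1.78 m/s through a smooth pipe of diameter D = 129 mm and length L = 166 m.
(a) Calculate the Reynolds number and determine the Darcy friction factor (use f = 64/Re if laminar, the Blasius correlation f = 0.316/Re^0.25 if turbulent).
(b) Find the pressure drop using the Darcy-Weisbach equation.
(a) Re = V·D/ν = 1.78·0.129/1.00e-06 = 229620 → turbulent (Re > 4000); f = 0.316/Re^0.25 = 0.316/229620^0.25 = 0.014436 (Blasius is strictly valid for Re ≲ 1e5; used here as the smooth-pipe estimate the problem specifies)
(b) Darcy-Weisbach: ΔP = f·(L/D)·½ρV²/1000 = 0.014436·(166/0.129)·½·1000·1.78²/1000 = 29.43 kPa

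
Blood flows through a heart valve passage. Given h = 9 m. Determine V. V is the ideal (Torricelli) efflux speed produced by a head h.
Formula: V = \sqrt{2 g h}
V = √(2·9.81·9) = 13.29 m/s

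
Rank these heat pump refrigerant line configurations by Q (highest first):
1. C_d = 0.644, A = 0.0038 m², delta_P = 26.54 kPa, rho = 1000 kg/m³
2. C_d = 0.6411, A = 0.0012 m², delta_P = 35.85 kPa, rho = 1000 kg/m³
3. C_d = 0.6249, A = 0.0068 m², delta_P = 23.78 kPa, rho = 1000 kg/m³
Case 1: Q = 17.83 L/s
Case 2: Q = 6.514 L/s
Case 3: Q = 29.3 L/s
Ranking (highest first): 3, 1, 2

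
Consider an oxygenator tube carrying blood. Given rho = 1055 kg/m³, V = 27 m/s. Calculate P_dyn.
Formula: P_{dyn} = \frac{1}{2} \rho V^2
P_dyn = 0.5·1055·27²/1000 = 384.5 kPa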